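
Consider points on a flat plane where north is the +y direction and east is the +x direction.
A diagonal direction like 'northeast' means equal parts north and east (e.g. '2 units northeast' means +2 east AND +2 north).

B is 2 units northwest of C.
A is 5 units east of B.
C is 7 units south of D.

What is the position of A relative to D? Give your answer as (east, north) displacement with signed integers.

Answer: A is at (east=3, north=-5) relative to D.

Derivation:
Place D at the origin (east=0, north=0).
  C is 7 units south of D: delta (east=+0, north=-7); C at (east=0, north=-7).
  B is 2 units northwest of C: delta (east=-2, north=+2); B at (east=-2, north=-5).
  A is 5 units east of B: delta (east=+5, north=+0); A at (east=3, north=-5).
Therefore A relative to D: (east=3, north=-5).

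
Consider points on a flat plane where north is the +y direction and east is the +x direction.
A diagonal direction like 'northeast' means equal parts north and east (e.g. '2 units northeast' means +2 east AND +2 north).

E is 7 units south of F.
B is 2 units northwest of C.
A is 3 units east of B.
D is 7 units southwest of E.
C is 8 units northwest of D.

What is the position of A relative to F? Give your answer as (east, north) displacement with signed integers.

Answer: A is at (east=-14, north=-4) relative to F.

Derivation:
Place F at the origin (east=0, north=0).
  E is 7 units south of F: delta (east=+0, north=-7); E at (east=0, north=-7).
  D is 7 units southwest of E: delta (east=-7, north=-7); D at (east=-7, north=-14).
  C is 8 units northwest of D: delta (east=-8, north=+8); C at (east=-15, north=-6).
  B is 2 units northwest of C: delta (east=-2, north=+2); B at (east=-17, north=-4).
  A is 3 units east of B: delta (east=+3, north=+0); A at (east=-14, north=-4).
Therefore A relative to F: (east=-14, north=-4).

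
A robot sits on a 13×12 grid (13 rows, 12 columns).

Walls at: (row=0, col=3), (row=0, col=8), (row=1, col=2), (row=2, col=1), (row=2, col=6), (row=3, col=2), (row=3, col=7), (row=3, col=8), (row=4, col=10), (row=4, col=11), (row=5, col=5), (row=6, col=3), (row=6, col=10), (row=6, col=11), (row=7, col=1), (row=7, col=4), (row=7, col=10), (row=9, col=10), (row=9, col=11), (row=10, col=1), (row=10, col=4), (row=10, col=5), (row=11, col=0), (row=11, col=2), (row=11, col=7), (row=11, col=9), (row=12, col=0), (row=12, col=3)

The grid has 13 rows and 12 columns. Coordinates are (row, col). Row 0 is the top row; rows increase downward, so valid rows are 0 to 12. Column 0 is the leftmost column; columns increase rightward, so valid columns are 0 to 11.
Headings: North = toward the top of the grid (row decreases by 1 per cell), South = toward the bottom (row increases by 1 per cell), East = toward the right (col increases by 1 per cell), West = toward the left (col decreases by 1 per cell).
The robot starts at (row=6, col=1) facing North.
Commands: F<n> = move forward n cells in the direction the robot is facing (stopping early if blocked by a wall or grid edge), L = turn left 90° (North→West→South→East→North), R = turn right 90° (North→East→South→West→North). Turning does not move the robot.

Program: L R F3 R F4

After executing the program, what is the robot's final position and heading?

Start: (row=6, col=1), facing North
  L: turn left, now facing West
  R: turn right, now facing North
  F3: move forward 3, now at (row=3, col=1)
  R: turn right, now facing East
  F4: move forward 0/4 (blocked), now at (row=3, col=1)
Final: (row=3, col=1), facing East

Answer: Final position: (row=3, col=1), facing East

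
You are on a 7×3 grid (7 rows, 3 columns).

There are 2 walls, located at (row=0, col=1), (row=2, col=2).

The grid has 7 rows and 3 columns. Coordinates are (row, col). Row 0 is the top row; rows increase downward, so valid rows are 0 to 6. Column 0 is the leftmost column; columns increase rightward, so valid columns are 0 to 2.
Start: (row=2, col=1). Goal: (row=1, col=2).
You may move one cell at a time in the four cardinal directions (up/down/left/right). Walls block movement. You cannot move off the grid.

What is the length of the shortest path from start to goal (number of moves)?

BFS from (row=2, col=1) until reaching (row=1, col=2):
  Distance 0: (row=2, col=1)
  Distance 1: (row=1, col=1), (row=2, col=0), (row=3, col=1)
  Distance 2: (row=1, col=0), (row=1, col=2), (row=3, col=0), (row=3, col=2), (row=4, col=1)  <- goal reached here
One shortest path (2 moves): (row=2, col=1) -> (row=1, col=1) -> (row=1, col=2)

Answer: Shortest path length: 2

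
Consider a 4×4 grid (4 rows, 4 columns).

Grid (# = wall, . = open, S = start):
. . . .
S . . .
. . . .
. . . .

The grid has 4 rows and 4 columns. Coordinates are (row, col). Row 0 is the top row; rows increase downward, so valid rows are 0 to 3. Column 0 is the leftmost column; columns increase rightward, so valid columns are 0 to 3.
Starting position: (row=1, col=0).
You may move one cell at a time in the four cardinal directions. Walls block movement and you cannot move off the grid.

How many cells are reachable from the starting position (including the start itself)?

BFS flood-fill from (row=1, col=0):
  Distance 0: (row=1, col=0)
  Distance 1: (row=0, col=0), (row=1, col=1), (row=2, col=0)
  Distance 2: (row=0, col=1), (row=1, col=2), (row=2, col=1), (row=3, col=0)
  Distance 3: (row=0, col=2), (row=1, col=3), (row=2, col=2), (row=3, col=1)
  Distance 4: (row=0, col=3), (row=2, col=3), (row=3, col=2)
  Distance 5: (row=3, col=3)
Total reachable: 16 (grid has 16 open cells total)

Answer: Reachable cells: 16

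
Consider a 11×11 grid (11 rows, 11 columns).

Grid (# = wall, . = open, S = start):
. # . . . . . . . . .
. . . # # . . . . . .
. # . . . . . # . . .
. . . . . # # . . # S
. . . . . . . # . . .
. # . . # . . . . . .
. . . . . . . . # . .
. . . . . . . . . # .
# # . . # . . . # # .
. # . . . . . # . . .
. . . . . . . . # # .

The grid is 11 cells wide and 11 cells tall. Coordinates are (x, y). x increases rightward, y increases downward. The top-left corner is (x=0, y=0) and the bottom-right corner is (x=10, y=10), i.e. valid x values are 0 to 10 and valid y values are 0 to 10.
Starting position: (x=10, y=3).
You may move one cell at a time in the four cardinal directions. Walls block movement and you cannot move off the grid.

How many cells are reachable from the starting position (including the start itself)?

BFS flood-fill from (x=10, y=3):
  Distance 0: (x=10, y=3)
  Distance 1: (x=10, y=2), (x=10, y=4)
  Distance 2: (x=10, y=1), (x=9, y=2), (x=9, y=4), (x=10, y=5)
  Distance 3: (x=10, y=0), (x=9, y=1), (x=8, y=2), (x=8, y=4), (x=9, y=5), (x=10, y=6)
  Distance 4: (x=9, y=0), (x=8, y=1), (x=8, y=3), (x=8, y=5), (x=9, y=6), (x=10, y=7)
  Distance 5: (x=8, y=0), (x=7, y=1), (x=7, y=3), (x=7, y=5), (x=10, y=8)
  Distance 6: (x=7, y=0), (x=6, y=1), (x=6, y=5), (x=7, y=6), (x=10, y=9)
  Distance 7: (x=6, y=0), (x=5, y=1), (x=6, y=2), (x=6, y=4), (x=5, y=5), (x=6, y=6), (x=7, y=7), (x=9, y=9), (x=10, y=10)
  Distance 8: (x=5, y=0), (x=5, y=2), (x=5, y=4), (x=5, y=6), (x=6, y=7), (x=8, y=7), (x=7, y=8), (x=8, y=9)
  Distance 9: (x=4, y=0), (x=4, y=2), (x=4, y=4), (x=4, y=6), (x=5, y=7), (x=6, y=8)
  Distance 10: (x=3, y=0), (x=3, y=2), (x=4, y=3), (x=3, y=4), (x=3, y=6), (x=4, y=7), (x=5, y=8), (x=6, y=9)
  Distance 11: (x=2, y=0), (x=2, y=2), (x=3, y=3), (x=2, y=4), (x=3, y=5), (x=2, y=6), (x=3, y=7), (x=5, y=9), (x=6, y=10)
  Distance 12: (x=2, y=1), (x=2, y=3), (x=1, y=4), (x=2, y=5), (x=1, y=6), (x=2, y=7), (x=3, y=8), (x=4, y=9), (x=5, y=10), (x=7, y=10)
  Distance 13: (x=1, y=1), (x=1, y=3), (x=0, y=4), (x=0, y=6), (x=1, y=7), (x=2, y=8), (x=3, y=9), (x=4, y=10)
  Distance 14: (x=0, y=1), (x=0, y=3), (x=0, y=5), (x=0, y=7), (x=2, y=9), (x=3, y=10)
  Distance 15: (x=0, y=0), (x=0, y=2), (x=2, y=10)
  Distance 16: (x=1, y=10)
  Distance 17: (x=0, y=10)
  Distance 18: (x=0, y=9)
Total reachable: 99 (grid has 99 open cells total)

Answer: Reachable cells: 99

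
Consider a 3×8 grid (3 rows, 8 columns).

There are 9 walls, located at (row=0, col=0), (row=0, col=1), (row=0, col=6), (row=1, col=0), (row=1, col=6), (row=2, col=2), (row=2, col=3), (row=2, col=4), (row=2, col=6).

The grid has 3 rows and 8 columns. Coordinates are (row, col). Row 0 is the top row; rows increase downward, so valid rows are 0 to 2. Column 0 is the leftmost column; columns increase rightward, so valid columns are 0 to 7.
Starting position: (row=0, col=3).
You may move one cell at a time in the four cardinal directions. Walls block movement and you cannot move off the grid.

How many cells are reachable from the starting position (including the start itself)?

Answer: Reachable cells: 12

Derivation:
BFS flood-fill from (row=0, col=3):
  Distance 0: (row=0, col=3)
  Distance 1: (row=0, col=2), (row=0, col=4), (row=1, col=3)
  Distance 2: (row=0, col=5), (row=1, col=2), (row=1, col=4)
  Distance 3: (row=1, col=1), (row=1, col=5)
  Distance 4: (row=2, col=1), (row=2, col=5)
  Distance 5: (row=2, col=0)
Total reachable: 12 (grid has 15 open cells total)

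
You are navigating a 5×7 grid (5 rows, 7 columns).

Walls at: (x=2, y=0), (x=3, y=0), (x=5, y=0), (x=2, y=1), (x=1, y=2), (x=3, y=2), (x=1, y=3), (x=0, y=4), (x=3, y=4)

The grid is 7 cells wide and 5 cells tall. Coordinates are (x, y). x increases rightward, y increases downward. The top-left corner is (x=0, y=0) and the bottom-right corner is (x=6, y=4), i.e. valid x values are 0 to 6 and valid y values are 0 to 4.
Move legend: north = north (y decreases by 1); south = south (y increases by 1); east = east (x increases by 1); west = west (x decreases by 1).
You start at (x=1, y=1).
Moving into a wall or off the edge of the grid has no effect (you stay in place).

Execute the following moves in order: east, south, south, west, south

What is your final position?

Start: (x=1, y=1)
  east (east): blocked, stay at (x=1, y=1)
  south (south): blocked, stay at (x=1, y=1)
  south (south): blocked, stay at (x=1, y=1)
  west (west): (x=1, y=1) -> (x=0, y=1)
  south (south): (x=0, y=1) -> (x=0, y=2)
Final: (x=0, y=2)

Answer: Final position: (x=0, y=2)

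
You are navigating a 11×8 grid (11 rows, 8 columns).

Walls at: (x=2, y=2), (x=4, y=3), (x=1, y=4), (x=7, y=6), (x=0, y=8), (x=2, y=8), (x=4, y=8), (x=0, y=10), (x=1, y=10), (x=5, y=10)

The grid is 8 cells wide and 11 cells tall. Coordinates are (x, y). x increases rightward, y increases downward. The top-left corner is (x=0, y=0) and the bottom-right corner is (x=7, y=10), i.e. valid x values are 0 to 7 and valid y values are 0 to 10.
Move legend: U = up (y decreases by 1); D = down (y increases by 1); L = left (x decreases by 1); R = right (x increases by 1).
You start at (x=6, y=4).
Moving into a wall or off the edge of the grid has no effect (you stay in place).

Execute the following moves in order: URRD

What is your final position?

Answer: Final position: (x=7, y=4)

Derivation:
Start: (x=6, y=4)
  U (up): (x=6, y=4) -> (x=6, y=3)
  R (right): (x=6, y=3) -> (x=7, y=3)
  R (right): blocked, stay at (x=7, y=3)
  D (down): (x=7, y=3) -> (x=7, y=4)
Final: (x=7, y=4)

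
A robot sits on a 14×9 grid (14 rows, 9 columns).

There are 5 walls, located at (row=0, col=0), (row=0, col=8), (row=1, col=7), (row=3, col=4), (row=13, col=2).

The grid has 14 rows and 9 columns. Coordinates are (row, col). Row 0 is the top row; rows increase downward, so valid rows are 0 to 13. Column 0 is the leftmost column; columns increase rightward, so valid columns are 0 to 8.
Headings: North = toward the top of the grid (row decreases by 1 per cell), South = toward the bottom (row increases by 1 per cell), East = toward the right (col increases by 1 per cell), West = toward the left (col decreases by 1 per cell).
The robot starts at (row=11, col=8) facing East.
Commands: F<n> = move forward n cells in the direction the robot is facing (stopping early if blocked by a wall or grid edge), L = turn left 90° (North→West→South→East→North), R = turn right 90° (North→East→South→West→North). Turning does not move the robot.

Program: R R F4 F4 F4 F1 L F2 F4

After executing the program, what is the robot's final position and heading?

Answer: Final position: (row=13, col=0), facing South

Derivation:
Start: (row=11, col=8), facing East
  R: turn right, now facing South
  R: turn right, now facing West
  F4: move forward 4, now at (row=11, col=4)
  F4: move forward 4, now at (row=11, col=0)
  F4: move forward 0/4 (blocked), now at (row=11, col=0)
  F1: move forward 0/1 (blocked), now at (row=11, col=0)
  L: turn left, now facing South
  F2: move forward 2, now at (row=13, col=0)
  F4: move forward 0/4 (blocked), now at (row=13, col=0)
Final: (row=13, col=0), facing South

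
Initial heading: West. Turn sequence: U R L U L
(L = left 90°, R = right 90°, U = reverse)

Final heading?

Answer: Final heading: South

Derivation:
Start: West
  U (U-turn (180°)) -> East
  R (right (90° clockwise)) -> South
  L (left (90° counter-clockwise)) -> East
  U (U-turn (180°)) -> West
  L (left (90° counter-clockwise)) -> South
Final: South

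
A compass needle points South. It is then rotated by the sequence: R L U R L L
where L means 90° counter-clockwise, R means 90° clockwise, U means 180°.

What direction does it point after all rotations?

Start: South
  R (right (90° clockwise)) -> West
  L (left (90° counter-clockwise)) -> South
  U (U-turn (180°)) -> North
  R (right (90° clockwise)) -> East
  L (left (90° counter-clockwise)) -> North
  L (left (90° counter-clockwise)) -> West
Final: West

Answer: Final heading: West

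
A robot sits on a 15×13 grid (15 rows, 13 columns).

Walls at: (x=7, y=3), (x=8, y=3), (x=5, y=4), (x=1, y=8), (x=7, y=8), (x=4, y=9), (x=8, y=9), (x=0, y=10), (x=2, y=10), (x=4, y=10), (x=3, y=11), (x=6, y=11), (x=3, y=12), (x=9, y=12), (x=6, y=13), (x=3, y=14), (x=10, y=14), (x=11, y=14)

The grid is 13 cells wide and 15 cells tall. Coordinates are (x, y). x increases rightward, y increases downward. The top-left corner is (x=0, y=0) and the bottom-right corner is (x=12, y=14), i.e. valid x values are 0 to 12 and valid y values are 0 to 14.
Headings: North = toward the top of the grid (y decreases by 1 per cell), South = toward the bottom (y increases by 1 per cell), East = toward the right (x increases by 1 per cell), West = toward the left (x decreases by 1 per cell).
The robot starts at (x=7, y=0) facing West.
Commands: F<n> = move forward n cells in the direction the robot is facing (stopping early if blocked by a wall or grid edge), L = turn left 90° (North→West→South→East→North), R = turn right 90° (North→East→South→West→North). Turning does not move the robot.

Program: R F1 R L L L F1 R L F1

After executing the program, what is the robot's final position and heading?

Start: (x=7, y=0), facing West
  R: turn right, now facing North
  F1: move forward 0/1 (blocked), now at (x=7, y=0)
  R: turn right, now facing East
  L: turn left, now facing North
  L: turn left, now facing West
  L: turn left, now facing South
  F1: move forward 1, now at (x=7, y=1)
  R: turn right, now facing West
  L: turn left, now facing South
  F1: move forward 1, now at (x=7, y=2)
Final: (x=7, y=2), facing South

Answer: Final position: (x=7, y=2), facing South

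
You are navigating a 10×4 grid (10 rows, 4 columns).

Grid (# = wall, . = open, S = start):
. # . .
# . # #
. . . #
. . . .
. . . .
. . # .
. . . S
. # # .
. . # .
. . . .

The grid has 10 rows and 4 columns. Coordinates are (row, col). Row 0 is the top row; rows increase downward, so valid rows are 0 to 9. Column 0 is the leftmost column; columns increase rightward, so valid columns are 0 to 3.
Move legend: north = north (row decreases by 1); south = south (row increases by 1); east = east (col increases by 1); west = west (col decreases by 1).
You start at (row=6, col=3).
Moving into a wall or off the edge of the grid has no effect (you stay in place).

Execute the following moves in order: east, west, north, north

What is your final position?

Start: (row=6, col=3)
  east (east): blocked, stay at (row=6, col=3)
  west (west): (row=6, col=3) -> (row=6, col=2)
  north (north): blocked, stay at (row=6, col=2)
  north (north): blocked, stay at (row=6, col=2)
Final: (row=6, col=2)

Answer: Final position: (row=6, col=2)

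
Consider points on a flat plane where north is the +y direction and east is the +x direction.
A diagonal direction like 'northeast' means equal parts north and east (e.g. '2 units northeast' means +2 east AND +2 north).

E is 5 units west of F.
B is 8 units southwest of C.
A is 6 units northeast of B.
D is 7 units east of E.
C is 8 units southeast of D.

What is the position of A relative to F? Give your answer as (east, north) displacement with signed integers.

Place F at the origin (east=0, north=0).
  E is 5 units west of F: delta (east=-5, north=+0); E at (east=-5, north=0).
  D is 7 units east of E: delta (east=+7, north=+0); D at (east=2, north=0).
  C is 8 units southeast of D: delta (east=+8, north=-8); C at (east=10, north=-8).
  B is 8 units southwest of C: delta (east=-8, north=-8); B at (east=2, north=-16).
  A is 6 units northeast of B: delta (east=+6, north=+6); A at (east=8, north=-10).
Therefore A relative to F: (east=8, north=-10).

Answer: A is at (east=8, north=-10) relative to F.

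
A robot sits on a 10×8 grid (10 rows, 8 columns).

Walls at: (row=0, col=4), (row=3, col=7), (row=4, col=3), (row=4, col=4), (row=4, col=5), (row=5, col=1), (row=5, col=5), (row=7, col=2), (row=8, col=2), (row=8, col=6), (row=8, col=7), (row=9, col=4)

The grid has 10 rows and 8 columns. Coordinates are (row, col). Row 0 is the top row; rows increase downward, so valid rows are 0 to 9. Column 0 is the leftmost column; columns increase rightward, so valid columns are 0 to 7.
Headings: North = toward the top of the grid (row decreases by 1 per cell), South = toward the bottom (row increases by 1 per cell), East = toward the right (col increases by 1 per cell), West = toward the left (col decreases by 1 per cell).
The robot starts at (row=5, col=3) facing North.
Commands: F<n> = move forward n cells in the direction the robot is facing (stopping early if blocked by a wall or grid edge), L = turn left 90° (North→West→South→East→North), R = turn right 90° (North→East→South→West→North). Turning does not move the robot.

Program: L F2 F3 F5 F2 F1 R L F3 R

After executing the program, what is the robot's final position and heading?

Start: (row=5, col=3), facing North
  L: turn left, now facing West
  F2: move forward 1/2 (blocked), now at (row=5, col=2)
  F3: move forward 0/3 (blocked), now at (row=5, col=2)
  F5: move forward 0/5 (blocked), now at (row=5, col=2)
  F2: move forward 0/2 (blocked), now at (row=5, col=2)
  F1: move forward 0/1 (blocked), now at (row=5, col=2)
  R: turn right, now facing North
  L: turn left, now facing West
  F3: move forward 0/3 (blocked), now at (row=5, col=2)
  R: turn right, now facing North
Final: (row=5, col=2), facing North

Answer: Final position: (row=5, col=2), facing North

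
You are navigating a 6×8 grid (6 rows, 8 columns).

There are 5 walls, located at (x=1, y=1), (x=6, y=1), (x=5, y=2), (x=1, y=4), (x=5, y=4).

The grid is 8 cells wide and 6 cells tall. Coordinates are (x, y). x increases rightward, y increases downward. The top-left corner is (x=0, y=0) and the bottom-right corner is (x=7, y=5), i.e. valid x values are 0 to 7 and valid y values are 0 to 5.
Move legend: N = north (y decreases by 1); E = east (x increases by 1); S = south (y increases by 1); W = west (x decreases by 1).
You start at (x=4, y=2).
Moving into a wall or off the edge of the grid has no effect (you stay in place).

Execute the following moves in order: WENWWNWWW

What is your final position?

Start: (x=4, y=2)
  W (west): (x=4, y=2) -> (x=3, y=2)
  E (east): (x=3, y=2) -> (x=4, y=2)
  N (north): (x=4, y=2) -> (x=4, y=1)
  W (west): (x=4, y=1) -> (x=3, y=1)
  W (west): (x=3, y=1) -> (x=2, y=1)
  N (north): (x=2, y=1) -> (x=2, y=0)
  W (west): (x=2, y=0) -> (x=1, y=0)
  W (west): (x=1, y=0) -> (x=0, y=0)
  W (west): blocked, stay at (x=0, y=0)
Final: (x=0, y=0)

Answer: Final position: (x=0, y=0)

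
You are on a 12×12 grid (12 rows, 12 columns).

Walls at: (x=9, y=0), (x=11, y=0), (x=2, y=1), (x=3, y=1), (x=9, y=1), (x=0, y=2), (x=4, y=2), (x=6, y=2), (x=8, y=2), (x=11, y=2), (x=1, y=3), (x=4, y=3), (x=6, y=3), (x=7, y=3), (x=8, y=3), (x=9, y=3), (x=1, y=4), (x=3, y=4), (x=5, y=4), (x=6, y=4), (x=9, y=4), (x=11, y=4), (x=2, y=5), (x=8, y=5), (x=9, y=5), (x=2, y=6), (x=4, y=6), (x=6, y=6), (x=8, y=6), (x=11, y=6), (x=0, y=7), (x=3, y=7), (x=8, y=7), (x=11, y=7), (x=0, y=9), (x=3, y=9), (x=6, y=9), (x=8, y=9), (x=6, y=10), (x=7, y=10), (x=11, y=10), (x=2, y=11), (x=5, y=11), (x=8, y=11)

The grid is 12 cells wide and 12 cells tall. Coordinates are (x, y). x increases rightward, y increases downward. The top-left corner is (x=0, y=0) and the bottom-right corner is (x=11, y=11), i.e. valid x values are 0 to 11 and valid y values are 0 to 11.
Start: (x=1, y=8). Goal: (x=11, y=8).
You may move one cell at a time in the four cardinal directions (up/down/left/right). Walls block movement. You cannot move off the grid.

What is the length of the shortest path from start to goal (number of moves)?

BFS from (x=1, y=8) until reaching (x=11, y=8):
  Distance 0: (x=1, y=8)
  Distance 1: (x=1, y=7), (x=0, y=8), (x=2, y=8), (x=1, y=9)
  Distance 2: (x=1, y=6), (x=2, y=7), (x=3, y=8), (x=2, y=9), (x=1, y=10)
  Distance 3: (x=1, y=5), (x=0, y=6), (x=4, y=8), (x=0, y=10), (x=2, y=10), (x=1, y=11)
  Distance 4: (x=0, y=5), (x=4, y=7), (x=5, y=8), (x=4, y=9), (x=3, y=10), (x=0, y=11)
  Distance 5: (x=0, y=4), (x=5, y=7), (x=6, y=8), (x=5, y=9), (x=4, y=10), (x=3, y=11)
  Distance 6: (x=0, y=3), (x=5, y=6), (x=6, y=7), (x=7, y=8), (x=5, y=10), (x=4, y=11)
  Distance 7: (x=5, y=5), (x=7, y=7), (x=8, y=8), (x=7, y=9)
  Distance 8: (x=4, y=5), (x=6, y=5), (x=7, y=6), (x=9, y=8)
  Distance 9: (x=4, y=4), (x=3, y=5), (x=7, y=5), (x=9, y=7), (x=10, y=8), (x=9, y=9)
  Distance 10: (x=7, y=4), (x=3, y=6), (x=9, y=6), (x=10, y=7), (x=11, y=8), (x=10, y=9), (x=9, y=10)  <- goal reached here
One shortest path (10 moves): (x=1, y=8) -> (x=2, y=8) -> (x=3, y=8) -> (x=4, y=8) -> (x=5, y=8) -> (x=6, y=8) -> (x=7, y=8) -> (x=8, y=8) -> (x=9, y=8) -> (x=10, y=8) -> (x=11, y=8)

Answer: Shortest path length: 10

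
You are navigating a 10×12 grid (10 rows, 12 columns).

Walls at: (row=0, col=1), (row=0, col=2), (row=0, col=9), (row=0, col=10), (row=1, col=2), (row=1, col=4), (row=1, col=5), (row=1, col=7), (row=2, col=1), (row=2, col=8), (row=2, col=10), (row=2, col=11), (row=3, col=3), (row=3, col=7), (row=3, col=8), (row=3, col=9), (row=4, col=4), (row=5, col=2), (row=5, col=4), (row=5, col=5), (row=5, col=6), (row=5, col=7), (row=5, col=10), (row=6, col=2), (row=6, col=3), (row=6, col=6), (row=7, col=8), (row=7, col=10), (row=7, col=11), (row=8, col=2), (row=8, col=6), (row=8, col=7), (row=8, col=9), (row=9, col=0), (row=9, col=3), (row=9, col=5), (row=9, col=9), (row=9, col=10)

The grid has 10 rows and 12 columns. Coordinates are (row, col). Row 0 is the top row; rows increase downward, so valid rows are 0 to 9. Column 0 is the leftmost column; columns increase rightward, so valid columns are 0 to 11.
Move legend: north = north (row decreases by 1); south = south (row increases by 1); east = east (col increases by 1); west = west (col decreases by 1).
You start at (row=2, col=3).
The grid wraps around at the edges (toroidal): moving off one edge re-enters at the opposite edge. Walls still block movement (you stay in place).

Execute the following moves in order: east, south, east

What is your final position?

Answer: Final position: (row=3, col=5)

Derivation:
Start: (row=2, col=3)
  east (east): (row=2, col=3) -> (row=2, col=4)
  south (south): (row=2, col=4) -> (row=3, col=4)
  east (east): (row=3, col=4) -> (row=3, col=5)
Final: (row=3, col=5)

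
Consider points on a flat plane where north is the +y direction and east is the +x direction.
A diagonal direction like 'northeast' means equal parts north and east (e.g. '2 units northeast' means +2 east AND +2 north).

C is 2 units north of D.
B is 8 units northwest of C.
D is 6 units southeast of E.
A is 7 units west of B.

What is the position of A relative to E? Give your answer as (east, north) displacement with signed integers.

Place E at the origin (east=0, north=0).
  D is 6 units southeast of E: delta (east=+6, north=-6); D at (east=6, north=-6).
  C is 2 units north of D: delta (east=+0, north=+2); C at (east=6, north=-4).
  B is 8 units northwest of C: delta (east=-8, north=+8); B at (east=-2, north=4).
  A is 7 units west of B: delta (east=-7, north=+0); A at (east=-9, north=4).
Therefore A relative to E: (east=-9, north=4).

Answer: A is at (east=-9, north=4) relative to E.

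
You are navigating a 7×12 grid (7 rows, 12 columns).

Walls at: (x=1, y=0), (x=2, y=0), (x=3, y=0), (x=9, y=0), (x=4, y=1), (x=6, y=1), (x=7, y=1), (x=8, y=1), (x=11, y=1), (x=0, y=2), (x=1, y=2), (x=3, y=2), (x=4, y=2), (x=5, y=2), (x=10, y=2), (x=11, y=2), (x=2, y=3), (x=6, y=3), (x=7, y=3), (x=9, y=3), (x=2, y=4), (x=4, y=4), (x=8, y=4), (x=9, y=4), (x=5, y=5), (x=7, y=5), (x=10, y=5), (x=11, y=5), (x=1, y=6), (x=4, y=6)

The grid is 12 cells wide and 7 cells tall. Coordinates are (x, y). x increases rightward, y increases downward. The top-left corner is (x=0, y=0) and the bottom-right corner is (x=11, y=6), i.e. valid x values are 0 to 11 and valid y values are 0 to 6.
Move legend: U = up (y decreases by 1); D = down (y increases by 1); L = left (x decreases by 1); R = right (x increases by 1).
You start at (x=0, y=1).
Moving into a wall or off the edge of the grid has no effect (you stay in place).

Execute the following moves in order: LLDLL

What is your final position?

Answer: Final position: (x=0, y=1)

Derivation:
Start: (x=0, y=1)
  L (left): blocked, stay at (x=0, y=1)
  L (left): blocked, stay at (x=0, y=1)
  D (down): blocked, stay at (x=0, y=1)
  L (left): blocked, stay at (x=0, y=1)
  L (left): blocked, stay at (x=0, y=1)
Final: (x=0, y=1)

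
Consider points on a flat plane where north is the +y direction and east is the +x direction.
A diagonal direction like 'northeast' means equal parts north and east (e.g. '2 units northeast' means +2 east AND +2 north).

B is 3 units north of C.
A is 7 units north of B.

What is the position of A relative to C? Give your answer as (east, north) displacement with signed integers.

Place C at the origin (east=0, north=0).
  B is 3 units north of C: delta (east=+0, north=+3); B at (east=0, north=3).
  A is 7 units north of B: delta (east=+0, north=+7); A at (east=0, north=10).
Therefore A relative to C: (east=0, north=10).

Answer: A is at (east=0, north=10) relative to C.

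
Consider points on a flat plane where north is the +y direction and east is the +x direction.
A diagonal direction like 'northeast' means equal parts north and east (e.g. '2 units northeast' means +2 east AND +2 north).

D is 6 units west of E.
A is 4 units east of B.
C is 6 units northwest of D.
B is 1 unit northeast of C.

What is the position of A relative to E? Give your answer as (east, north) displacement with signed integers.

Place E at the origin (east=0, north=0).
  D is 6 units west of E: delta (east=-6, north=+0); D at (east=-6, north=0).
  C is 6 units northwest of D: delta (east=-6, north=+6); C at (east=-12, north=6).
  B is 1 unit northeast of C: delta (east=+1, north=+1); B at (east=-11, north=7).
  A is 4 units east of B: delta (east=+4, north=+0); A at (east=-7, north=7).
Therefore A relative to E: (east=-7, north=7).

Answer: A is at (east=-7, north=7) relative to E.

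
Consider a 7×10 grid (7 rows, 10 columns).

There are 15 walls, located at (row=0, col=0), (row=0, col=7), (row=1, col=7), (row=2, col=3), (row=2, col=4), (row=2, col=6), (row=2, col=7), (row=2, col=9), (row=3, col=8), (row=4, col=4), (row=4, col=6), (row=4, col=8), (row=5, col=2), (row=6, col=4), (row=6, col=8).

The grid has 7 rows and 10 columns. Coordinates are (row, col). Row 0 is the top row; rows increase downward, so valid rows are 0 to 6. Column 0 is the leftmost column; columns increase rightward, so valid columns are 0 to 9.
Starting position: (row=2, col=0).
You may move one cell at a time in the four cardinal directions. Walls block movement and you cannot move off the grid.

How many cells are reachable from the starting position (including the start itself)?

Answer: Reachable cells: 50

Derivation:
BFS flood-fill from (row=2, col=0):
  Distance 0: (row=2, col=0)
  Distance 1: (row=1, col=0), (row=2, col=1), (row=3, col=0)
  Distance 2: (row=1, col=1), (row=2, col=2), (row=3, col=1), (row=4, col=0)
  Distance 3: (row=0, col=1), (row=1, col=2), (row=3, col=2), (row=4, col=1), (row=5, col=0)
  Distance 4: (row=0, col=2), (row=1, col=3), (row=3, col=3), (row=4, col=2), (row=5, col=1), (row=6, col=0)
  Distance 5: (row=0, col=3), (row=1, col=4), (row=3, col=4), (row=4, col=3), (row=6, col=1)
  Distance 6: (row=0, col=4), (row=1, col=5), (row=3, col=5), (row=5, col=3), (row=6, col=2)
  Distance 7: (row=0, col=5), (row=1, col=6), (row=2, col=5), (row=3, col=6), (row=4, col=5), (row=5, col=4), (row=6, col=3)
  Distance 8: (row=0, col=6), (row=3, col=7), (row=5, col=5)
  Distance 9: (row=4, col=7), (row=5, col=6), (row=6, col=5)
  Distance 10: (row=5, col=7), (row=6, col=6)
  Distance 11: (row=5, col=8), (row=6, col=7)
  Distance 12: (row=5, col=9)
  Distance 13: (row=4, col=9), (row=6, col=9)
  Distance 14: (row=3, col=9)
Total reachable: 50 (grid has 55 open cells total)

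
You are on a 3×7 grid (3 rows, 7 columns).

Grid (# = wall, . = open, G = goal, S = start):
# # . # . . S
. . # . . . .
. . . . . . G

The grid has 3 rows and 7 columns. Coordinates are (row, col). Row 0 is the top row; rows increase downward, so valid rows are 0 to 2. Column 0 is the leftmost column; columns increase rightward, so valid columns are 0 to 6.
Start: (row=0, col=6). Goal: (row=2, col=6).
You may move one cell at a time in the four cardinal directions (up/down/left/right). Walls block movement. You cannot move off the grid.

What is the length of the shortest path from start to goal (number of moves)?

Answer: Shortest path length: 2

Derivation:
BFS from (row=0, col=6) until reaching (row=2, col=6):
  Distance 0: (row=0, col=6)
  Distance 1: (row=0, col=5), (row=1, col=6)
  Distance 2: (row=0, col=4), (row=1, col=5), (row=2, col=6)  <- goal reached here
One shortest path (2 moves): (row=0, col=6) -> (row=1, col=6) -> (row=2, col=6)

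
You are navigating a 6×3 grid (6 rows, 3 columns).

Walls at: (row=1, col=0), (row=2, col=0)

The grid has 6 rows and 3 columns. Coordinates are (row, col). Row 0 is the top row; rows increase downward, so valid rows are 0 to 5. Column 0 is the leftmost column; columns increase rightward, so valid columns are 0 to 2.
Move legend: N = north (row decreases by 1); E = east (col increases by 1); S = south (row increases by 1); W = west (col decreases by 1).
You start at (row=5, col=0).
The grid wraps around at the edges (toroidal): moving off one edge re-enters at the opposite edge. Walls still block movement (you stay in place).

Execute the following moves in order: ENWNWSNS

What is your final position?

Answer: Final position: (row=4, col=2)

Derivation:
Start: (row=5, col=0)
  E (east): (row=5, col=0) -> (row=5, col=1)
  N (north): (row=5, col=1) -> (row=4, col=1)
  W (west): (row=4, col=1) -> (row=4, col=0)
  N (north): (row=4, col=0) -> (row=3, col=0)
  W (west): (row=3, col=0) -> (row=3, col=2)
  S (south): (row=3, col=2) -> (row=4, col=2)
  N (north): (row=4, col=2) -> (row=3, col=2)
  S (south): (row=3, col=2) -> (row=4, col=2)
Final: (row=4, col=2)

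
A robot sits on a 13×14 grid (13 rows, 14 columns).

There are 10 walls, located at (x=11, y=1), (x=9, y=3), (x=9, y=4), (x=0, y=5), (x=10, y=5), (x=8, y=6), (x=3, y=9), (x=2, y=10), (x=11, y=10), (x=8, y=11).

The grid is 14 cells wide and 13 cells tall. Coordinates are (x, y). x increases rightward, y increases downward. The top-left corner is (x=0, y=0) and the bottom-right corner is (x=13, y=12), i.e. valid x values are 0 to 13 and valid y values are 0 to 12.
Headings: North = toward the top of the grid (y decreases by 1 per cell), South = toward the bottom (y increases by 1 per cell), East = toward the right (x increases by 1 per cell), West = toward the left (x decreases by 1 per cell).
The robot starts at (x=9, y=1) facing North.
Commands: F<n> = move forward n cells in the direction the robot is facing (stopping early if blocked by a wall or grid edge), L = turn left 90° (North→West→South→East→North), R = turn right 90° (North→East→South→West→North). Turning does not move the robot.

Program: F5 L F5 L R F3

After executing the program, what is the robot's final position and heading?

Start: (x=9, y=1), facing North
  F5: move forward 1/5 (blocked), now at (x=9, y=0)
  L: turn left, now facing West
  F5: move forward 5, now at (x=4, y=0)
  L: turn left, now facing South
  R: turn right, now facing West
  F3: move forward 3, now at (x=1, y=0)
Final: (x=1, y=0), facing West

Answer: Final position: (x=1, y=0), facing West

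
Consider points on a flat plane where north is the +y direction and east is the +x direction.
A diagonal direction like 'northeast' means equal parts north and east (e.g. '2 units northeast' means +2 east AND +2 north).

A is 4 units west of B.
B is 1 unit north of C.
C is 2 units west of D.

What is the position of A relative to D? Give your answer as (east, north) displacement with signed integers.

Answer: A is at (east=-6, north=1) relative to D.

Derivation:
Place D at the origin (east=0, north=0).
  C is 2 units west of D: delta (east=-2, north=+0); C at (east=-2, north=0).
  B is 1 unit north of C: delta (east=+0, north=+1); B at (east=-2, north=1).
  A is 4 units west of B: delta (east=-4, north=+0); A at (east=-6, north=1).
Therefore A relative to D: (east=-6, north=1).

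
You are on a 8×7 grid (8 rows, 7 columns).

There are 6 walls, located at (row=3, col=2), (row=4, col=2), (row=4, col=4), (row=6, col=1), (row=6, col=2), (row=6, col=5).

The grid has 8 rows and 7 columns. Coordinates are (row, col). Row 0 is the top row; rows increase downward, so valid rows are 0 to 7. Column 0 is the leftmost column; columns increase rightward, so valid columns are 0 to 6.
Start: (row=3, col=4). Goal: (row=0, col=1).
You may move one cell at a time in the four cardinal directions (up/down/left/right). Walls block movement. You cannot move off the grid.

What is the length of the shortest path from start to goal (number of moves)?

Answer: Shortest path length: 6

Derivation:
BFS from (row=3, col=4) until reaching (row=0, col=1):
  Distance 0: (row=3, col=4)
  Distance 1: (row=2, col=4), (row=3, col=3), (row=3, col=5)
  Distance 2: (row=1, col=4), (row=2, col=3), (row=2, col=5), (row=3, col=6), (row=4, col=3), (row=4, col=5)
  Distance 3: (row=0, col=4), (row=1, col=3), (row=1, col=5), (row=2, col=2), (row=2, col=6), (row=4, col=6), (row=5, col=3), (row=5, col=5)
  Distance 4: (row=0, col=3), (row=0, col=5), (row=1, col=2), (row=1, col=6), (row=2, col=1), (row=5, col=2), (row=5, col=4), (row=5, col=6), (row=6, col=3)
  Distance 5: (row=0, col=2), (row=0, col=6), (row=1, col=1), (row=2, col=0), (row=3, col=1), (row=5, col=1), (row=6, col=4), (row=6, col=6), (row=7, col=3)
  Distance 6: (row=0, col=1), (row=1, col=0), (row=3, col=0), (row=4, col=1), (row=5, col=0), (row=7, col=2), (row=7, col=4), (row=7, col=6)  <- goal reached here
One shortest path (6 moves): (row=3, col=4) -> (row=3, col=3) -> (row=2, col=3) -> (row=2, col=2) -> (row=2, col=1) -> (row=1, col=1) -> (row=0, col=1)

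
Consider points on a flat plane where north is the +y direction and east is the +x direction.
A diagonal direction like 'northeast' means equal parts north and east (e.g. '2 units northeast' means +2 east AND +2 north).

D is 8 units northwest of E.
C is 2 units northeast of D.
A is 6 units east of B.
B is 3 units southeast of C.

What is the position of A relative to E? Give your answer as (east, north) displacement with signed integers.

Answer: A is at (east=3, north=7) relative to E.

Derivation:
Place E at the origin (east=0, north=0).
  D is 8 units northwest of E: delta (east=-8, north=+8); D at (east=-8, north=8).
  C is 2 units northeast of D: delta (east=+2, north=+2); C at (east=-6, north=10).
  B is 3 units southeast of C: delta (east=+3, north=-3); B at (east=-3, north=7).
  A is 6 units east of B: delta (east=+6, north=+0); A at (east=3, north=7).
Therefore A relative to E: (east=3, north=7).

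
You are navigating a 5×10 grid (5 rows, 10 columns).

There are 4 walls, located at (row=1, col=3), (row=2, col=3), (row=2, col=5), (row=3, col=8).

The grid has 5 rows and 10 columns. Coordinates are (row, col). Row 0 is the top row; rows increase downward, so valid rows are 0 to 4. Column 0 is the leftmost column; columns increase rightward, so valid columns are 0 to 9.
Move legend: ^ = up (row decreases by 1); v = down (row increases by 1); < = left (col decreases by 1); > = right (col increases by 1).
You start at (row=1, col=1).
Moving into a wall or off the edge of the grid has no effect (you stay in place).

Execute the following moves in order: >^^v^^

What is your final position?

Start: (row=1, col=1)
  > (right): (row=1, col=1) -> (row=1, col=2)
  ^ (up): (row=1, col=2) -> (row=0, col=2)
  ^ (up): blocked, stay at (row=0, col=2)
  v (down): (row=0, col=2) -> (row=1, col=2)
  ^ (up): (row=1, col=2) -> (row=0, col=2)
  ^ (up): blocked, stay at (row=0, col=2)
Final: (row=0, col=2)

Answer: Final position: (row=0, col=2)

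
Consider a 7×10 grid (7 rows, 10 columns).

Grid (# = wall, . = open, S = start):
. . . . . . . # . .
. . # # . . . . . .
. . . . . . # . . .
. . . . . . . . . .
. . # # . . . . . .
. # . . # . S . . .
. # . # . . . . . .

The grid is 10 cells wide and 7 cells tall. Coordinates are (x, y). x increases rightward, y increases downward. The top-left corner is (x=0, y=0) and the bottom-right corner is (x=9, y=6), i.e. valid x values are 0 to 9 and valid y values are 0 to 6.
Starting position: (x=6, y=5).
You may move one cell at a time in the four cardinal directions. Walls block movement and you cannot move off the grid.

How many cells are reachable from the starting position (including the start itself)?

Answer: Reachable cells: 57

Derivation:
BFS flood-fill from (x=6, y=5):
  Distance 0: (x=6, y=5)
  Distance 1: (x=6, y=4), (x=5, y=5), (x=7, y=5), (x=6, y=6)
  Distance 2: (x=6, y=3), (x=5, y=4), (x=7, y=4), (x=8, y=5), (x=5, y=6), (x=7, y=6)
  Distance 3: (x=5, y=3), (x=7, y=3), (x=4, y=4), (x=8, y=4), (x=9, y=5), (x=4, y=6), (x=8, y=6)
  Distance 4: (x=5, y=2), (x=7, y=2), (x=4, y=3), (x=8, y=3), (x=9, y=4), (x=9, y=6)
  Distance 5: (x=5, y=1), (x=7, y=1), (x=4, y=2), (x=8, y=2), (x=3, y=3), (x=9, y=3)
  Distance 6: (x=5, y=0), (x=4, y=1), (x=6, y=1), (x=8, y=1), (x=3, y=2), (x=9, y=2), (x=2, y=3)
  Distance 7: (x=4, y=0), (x=6, y=0), (x=8, y=0), (x=9, y=1), (x=2, y=2), (x=1, y=3)
  Distance 8: (x=3, y=0), (x=9, y=0), (x=1, y=2), (x=0, y=3), (x=1, y=4)
  Distance 9: (x=2, y=0), (x=1, y=1), (x=0, y=2), (x=0, y=4)
  Distance 10: (x=1, y=0), (x=0, y=1), (x=0, y=5)
  Distance 11: (x=0, y=0), (x=0, y=6)
Total reachable: 57 (grid has 60 open cells total)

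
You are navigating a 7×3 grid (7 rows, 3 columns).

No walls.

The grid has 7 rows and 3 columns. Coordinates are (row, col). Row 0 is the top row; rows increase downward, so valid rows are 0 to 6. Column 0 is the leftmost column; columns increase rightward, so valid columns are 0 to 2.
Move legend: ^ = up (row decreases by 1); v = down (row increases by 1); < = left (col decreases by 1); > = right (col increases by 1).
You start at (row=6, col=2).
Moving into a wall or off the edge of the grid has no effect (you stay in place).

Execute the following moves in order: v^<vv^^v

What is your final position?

Answer: Final position: (row=5, col=1)

Derivation:
Start: (row=6, col=2)
  v (down): blocked, stay at (row=6, col=2)
  ^ (up): (row=6, col=2) -> (row=5, col=2)
  < (left): (row=5, col=2) -> (row=5, col=1)
  v (down): (row=5, col=1) -> (row=6, col=1)
  v (down): blocked, stay at (row=6, col=1)
  ^ (up): (row=6, col=1) -> (row=5, col=1)
  ^ (up): (row=5, col=1) -> (row=4, col=1)
  v (down): (row=4, col=1) -> (row=5, col=1)
Final: (row=5, col=1)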